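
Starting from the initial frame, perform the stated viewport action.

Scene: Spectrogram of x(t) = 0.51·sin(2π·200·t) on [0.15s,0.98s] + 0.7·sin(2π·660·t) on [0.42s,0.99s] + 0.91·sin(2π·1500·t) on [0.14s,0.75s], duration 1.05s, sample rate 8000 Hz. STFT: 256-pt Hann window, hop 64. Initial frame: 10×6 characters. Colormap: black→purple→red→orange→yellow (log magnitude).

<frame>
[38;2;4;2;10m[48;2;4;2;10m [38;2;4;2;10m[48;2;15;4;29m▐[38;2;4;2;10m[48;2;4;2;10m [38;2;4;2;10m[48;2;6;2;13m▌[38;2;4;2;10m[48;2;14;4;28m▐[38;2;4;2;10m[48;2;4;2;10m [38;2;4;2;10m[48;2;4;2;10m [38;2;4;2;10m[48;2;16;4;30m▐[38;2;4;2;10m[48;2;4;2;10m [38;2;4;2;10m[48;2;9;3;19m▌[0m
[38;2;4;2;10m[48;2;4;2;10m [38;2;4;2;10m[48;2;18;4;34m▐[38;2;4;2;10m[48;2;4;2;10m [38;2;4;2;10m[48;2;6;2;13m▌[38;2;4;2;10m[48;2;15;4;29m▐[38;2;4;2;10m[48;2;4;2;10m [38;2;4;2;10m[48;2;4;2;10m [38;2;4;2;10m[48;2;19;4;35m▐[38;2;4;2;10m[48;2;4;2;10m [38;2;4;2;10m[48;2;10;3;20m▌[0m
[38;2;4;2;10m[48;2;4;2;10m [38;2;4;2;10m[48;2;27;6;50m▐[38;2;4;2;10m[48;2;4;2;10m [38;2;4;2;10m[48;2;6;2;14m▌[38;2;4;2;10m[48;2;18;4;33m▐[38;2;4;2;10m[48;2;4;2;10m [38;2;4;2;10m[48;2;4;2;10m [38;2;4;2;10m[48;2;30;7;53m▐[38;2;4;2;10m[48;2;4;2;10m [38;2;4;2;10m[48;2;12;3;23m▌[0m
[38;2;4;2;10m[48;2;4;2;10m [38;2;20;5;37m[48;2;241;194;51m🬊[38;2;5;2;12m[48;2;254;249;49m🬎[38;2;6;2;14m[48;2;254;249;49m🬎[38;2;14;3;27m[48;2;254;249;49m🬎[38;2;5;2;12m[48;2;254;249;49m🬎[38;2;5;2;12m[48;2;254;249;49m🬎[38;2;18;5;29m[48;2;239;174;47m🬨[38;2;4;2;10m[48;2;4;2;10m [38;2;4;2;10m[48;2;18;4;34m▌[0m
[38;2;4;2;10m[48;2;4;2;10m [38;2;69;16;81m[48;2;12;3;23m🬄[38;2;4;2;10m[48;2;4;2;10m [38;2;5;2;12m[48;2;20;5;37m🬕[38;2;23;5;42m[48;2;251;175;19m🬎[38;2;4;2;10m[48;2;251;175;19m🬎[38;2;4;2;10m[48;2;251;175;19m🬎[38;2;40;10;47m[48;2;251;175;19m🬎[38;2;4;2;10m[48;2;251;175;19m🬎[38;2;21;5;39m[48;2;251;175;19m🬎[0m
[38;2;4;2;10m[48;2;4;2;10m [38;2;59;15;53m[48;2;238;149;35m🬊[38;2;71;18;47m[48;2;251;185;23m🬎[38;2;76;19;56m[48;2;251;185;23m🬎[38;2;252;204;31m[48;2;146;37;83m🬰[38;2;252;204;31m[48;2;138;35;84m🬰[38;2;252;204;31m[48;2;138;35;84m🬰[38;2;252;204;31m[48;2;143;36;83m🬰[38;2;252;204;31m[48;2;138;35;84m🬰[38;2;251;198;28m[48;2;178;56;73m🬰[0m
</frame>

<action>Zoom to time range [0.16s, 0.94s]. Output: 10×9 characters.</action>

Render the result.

<frame>
[38;2;4;2;10m[48;2;4;2;10m [38;2;4;2;10m[48;2;4;2;10m [38;2;4;2;10m[48;2;4;2;10m [38;2;5;2;13m[48;2;14;4;28m▐[38;2;4;2;10m[48;2;4;2;10m [38;2;4;2;10m[48;2;4;2;10m [38;2;4;2;10m[48;2;4;2;10m [38;2;4;2;10m[48;2;16;4;30m▌[38;2;4;2;10m[48;2;4;2;10m [38;2;4;2;10m[48;2;4;2;10m [0m
[38;2;4;2;10m[48;2;4;2;10m [38;2;4;2;10m[48;2;4;2;10m [38;2;4;2;10m[48;2;4;2;10m [38;2;6;2;13m[48;2;15;4;28m▐[38;2;4;2;10m[48;2;4;2;10m [38;2;4;2;10m[48;2;4;2;10m [38;2;4;2;10m[48;2;4;2;10m [38;2;4;2;10m[48;2;17;4;32m▌[38;2;4;2;10m[48;2;4;2;10m [38;2;4;2;10m[48;2;4;2;10m [0m
[38;2;4;2;10m[48;2;4;2;10m [38;2;4;2;10m[48;2;4;2;10m [38;2;4;2;10m[48;2;4;2;10m [38;2;6;2;13m[48;2;15;4;29m▐[38;2;4;2;10m[48;2;4;2;10m [38;2;4;2;10m[48;2;4;2;10m [38;2;4;2;10m[48;2;4;2;10m [38;2;4;2;10m[48;2;20;5;36m▌[38;2;4;2;10m[48;2;4;2;10m [38;2;4;2;10m[48;2;4;2;10m [0m
[38;2;4;2;10m[48;2;4;2;10m [38;2;4;2;10m[48;2;4;2;10m [38;2;4;2;10m[48;2;4;2;10m [38;2;6;2;14m[48;2;17;4;32m▐[38;2;4;2;10m[48;2;4;2;10m [38;2;4;2;10m[48;2;4;2;10m [38;2;4;2;10m[48;2;4;2;10m [38;2;4;2;10m[48;2;25;6;46m▌[38;2;4;2;10m[48;2;4;2;10m [38;2;4;2;10m[48;2;4;2;10m [0m
[38;2;4;2;10m[48;2;4;2;10m [38;2;4;2;10m[48;2;4;2;10m [38;2;4;2;10m[48;2;4;2;10m [38;2;6;2;14m[48;2;20;5;37m▐[38;2;4;2;10m[48;2;4;2;10m [38;2;4;2;10m[48;2;4;2;10m [38;2;4;2;10m[48;2;4;2;10m [38;2;4;2;10m[48;2;44;10;73m▌[38;2;4;2;10m[48;2;4;2;10m [38;2;4;2;10m[48;2;4;2;10m [0m
[38;2;4;2;10m[48;2;252;216;36m🬂[38;2;4;2;10m[48;2;252;216;36m🬂[38;2;4;2;10m[48;2;252;216;36m🬂[38;2;15;4;29m[48;2;252;217;36m🬂[38;2;4;2;10m[48;2;252;216;36m🬂[38;2;4;2;10m[48;2;252;216;36m🬂[38;2;4;2;10m[48;2;252;216;36m🬂[38;2;64;16;47m[48;2;252;218;36m🬂[38;2;4;2;10m[48;2;4;2;10m [38;2;4;2;10m[48;2;4;2;10m [0m
[38;2;4;2;10m[48;2;4;2;10m [38;2;4;2;10m[48;2;4;2;10m [38;2;4;2;10m[48;2;4;2;10m [38;2;12;3;23m[48;2;40;9;70m▐[38;2;4;2;10m[48;2;4;2;11m🬎[38;2;4;2;10m[48;2;4;2;11m🬎[38;2;4;2;10m[48;2;4;2;11m🬎[38;2;4;2;10m[48;2;67;16;83m▌[38;2;4;2;10m[48;2;4;2;11m🬎[38;2;4;2;10m[48;2;4;2;11m🬎[0m
[38;2;4;2;10m[48;2;4;2;11m🬎[38;2;4;2;10m[48;2;4;2;11m🬎[38;2;4;2;10m[48;2;4;2;11m🬎[38;2;252;209;33m[48;2;88;22;63m🬋[38;2;253;223;39m[48;2;13;3;25m🬋[38;2;253;223;39m[48;2;13;3;26m🬋[38;2;253;223;39m[48;2;13;3;26m🬋[38;2;253;223;39m[48;2;23;5;43m🬋[38;2;253;223;39m[48;2;13;3;26m🬋[38;2;253;223;39m[48;2;13;3;25m🬋[0m
[38;2;23;6;42m[48;2;251;185;23m🬰[38;2;23;6;42m[48;2;251;185;23m🬰[38;2;23;6;42m[48;2;251;185;23m🬰[38;2;36;8;64m[48;2;251;185;23m🬰[38;2;23;6;42m[48;2;251;185;23m🬰[38;2;23;6;42m[48;2;251;185;23m🬰[38;2;23;6;42m[48;2;251;185;23m🬰[38;2;31;7;56m[48;2;251;185;23m🬰[38;2;23;6;42m[48;2;251;185;23m🬰[38;2;23;6;42m[48;2;251;185;23m🬰[0m
</frame>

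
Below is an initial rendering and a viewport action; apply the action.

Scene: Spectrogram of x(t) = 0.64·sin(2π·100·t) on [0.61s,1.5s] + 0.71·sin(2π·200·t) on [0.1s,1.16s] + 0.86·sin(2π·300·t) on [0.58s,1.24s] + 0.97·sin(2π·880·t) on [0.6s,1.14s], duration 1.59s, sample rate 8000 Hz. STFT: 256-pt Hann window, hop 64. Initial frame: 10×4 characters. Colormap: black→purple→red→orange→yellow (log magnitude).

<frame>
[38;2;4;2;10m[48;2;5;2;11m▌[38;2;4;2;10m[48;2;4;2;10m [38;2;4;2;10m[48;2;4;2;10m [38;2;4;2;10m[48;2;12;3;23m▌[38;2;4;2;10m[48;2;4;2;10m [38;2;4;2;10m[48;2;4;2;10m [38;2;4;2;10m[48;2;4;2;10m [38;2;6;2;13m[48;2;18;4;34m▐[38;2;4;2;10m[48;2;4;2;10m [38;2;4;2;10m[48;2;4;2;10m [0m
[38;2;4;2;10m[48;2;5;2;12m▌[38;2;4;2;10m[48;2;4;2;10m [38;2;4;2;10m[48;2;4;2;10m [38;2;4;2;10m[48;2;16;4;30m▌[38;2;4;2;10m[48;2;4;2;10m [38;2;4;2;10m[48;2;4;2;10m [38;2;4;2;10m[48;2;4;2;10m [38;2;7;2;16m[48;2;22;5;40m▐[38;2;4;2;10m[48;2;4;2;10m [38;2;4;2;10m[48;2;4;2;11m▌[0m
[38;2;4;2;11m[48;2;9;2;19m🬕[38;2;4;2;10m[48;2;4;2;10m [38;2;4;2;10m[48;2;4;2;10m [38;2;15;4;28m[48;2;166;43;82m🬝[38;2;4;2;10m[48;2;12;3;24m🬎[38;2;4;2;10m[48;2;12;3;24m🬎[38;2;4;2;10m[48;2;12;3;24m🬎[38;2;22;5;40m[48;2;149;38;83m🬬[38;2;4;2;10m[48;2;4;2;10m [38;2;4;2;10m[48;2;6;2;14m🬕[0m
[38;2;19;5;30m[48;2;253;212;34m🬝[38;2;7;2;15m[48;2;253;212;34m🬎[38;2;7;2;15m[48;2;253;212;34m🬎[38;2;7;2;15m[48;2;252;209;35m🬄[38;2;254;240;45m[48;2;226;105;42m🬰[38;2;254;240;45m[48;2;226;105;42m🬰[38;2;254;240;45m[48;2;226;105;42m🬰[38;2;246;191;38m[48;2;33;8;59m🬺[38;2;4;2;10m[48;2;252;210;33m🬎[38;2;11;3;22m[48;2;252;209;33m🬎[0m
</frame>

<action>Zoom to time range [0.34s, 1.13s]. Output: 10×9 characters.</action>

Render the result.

<frame>
[38;2;4;2;10m[48;2;4;2;10m [38;2;4;2;10m[48;2;4;2;10m [38;2;4;2;10m[48;2;5;2;11m▌[38;2;10;3;21m[48;2;5;2;12m▌[38;2;4;2;10m[48;2;4;2;10m [38;2;4;2;10m[48;2;4;2;10m [38;2;4;2;10m[48;2;4;2;10m [38;2;4;2;10m[48;2;4;2;10m [38;2;4;2;10m[48;2;4;2;10m [38;2;4;2;10m[48;2;4;2;10m [0m
[38;2;4;2;10m[48;2;4;2;10m [38;2;4;2;10m[48;2;4;2;10m [38;2;4;2;10m[48;2;5;2;12m▌[38;2;5;2;13m[48;2;11;3;21m▐[38;2;4;2;10m[48;2;4;2;10m [38;2;4;2;10m[48;2;4;2;10m [38;2;4;2;10m[48;2;4;2;10m [38;2;4;2;10m[48;2;4;2;10m [38;2;4;2;10m[48;2;4;2;10m [38;2;4;2;10m[48;2;4;2;10m [0m
[38;2;4;2;10m[48;2;4;2;10m [38;2;4;2;10m[48;2;4;2;10m [38;2;4;2;10m[48;2;5;2;12m▌[38;2;6;2;13m[48;2;12;3;23m▐[38;2;4;2;10m[48;2;4;2;10m [38;2;4;2;10m[48;2;4;2;10m [38;2;4;2;10m[48;2;4;2;10m [38;2;4;2;10m[48;2;4;2;10m [38;2;4;2;10m[48;2;4;2;10m [38;2;4;2;10m[48;2;4;2;10m [0m
[38;2;4;2;10m[48;2;4;2;10m [38;2;4;2;10m[48;2;4;2;10m [38;2;4;2;10m[48;2;5;2;12m▌[38;2;6;2;14m[48;2;14;3;26m▐[38;2;4;2;10m[48;2;4;2;10m [38;2;4;2;10m[48;2;4;2;10m [38;2;4;2;10m[48;2;4;2;10m [38;2;4;2;10m[48;2;4;2;10m [38;2;4;2;10m[48;2;4;2;10m [38;2;4;2;10m[48;2;4;2;10m [0m
[38;2;4;2;10m[48;2;4;2;10m [38;2;4;2;10m[48;2;4;2;10m [38;2;4;2;10m[48;2;6;2;13m▌[38;2;7;2;16m[48;2;18;4;34m▐[38;2;4;2;10m[48;2;4;2;10m [38;2;4;2;10m[48;2;4;2;10m [38;2;4;2;10m[48;2;4;2;10m [38;2;4;2;10m[48;2;4;2;10m [38;2;4;2;10m[48;2;4;2;10m [38;2;4;2;10m[48;2;4;2;10m [0m
[38;2;4;2;10m[48;2;4;2;10m [38;2;4;2;10m[48;2;4;2;10m [38;2;4;2;10m[48;2;7;2;16m▌[38;2;9;3;20m[48;2;28;7;51m▐[38;2;4;2;10m[48;2;4;2;10m [38;2;4;2;10m[48;2;4;2;10m [38;2;4;2;10m[48;2;4;2;10m [38;2;4;2;10m[48;2;4;2;10m [38;2;4;2;10m[48;2;4;2;10m [38;2;4;2;10m[48;2;4;2;10m [0m
[38;2;4;2;10m[48;2;4;2;10m [38;2;4;2;10m[48;2;4;2;10m [38;2;4;2;10m[48;2;11;3;21m▌[38;2;44;10;59m[48;2;252;203;31m🬎[38;2;5;2;12m[48;2;252;207;32m🬎[38;2;5;2;12m[48;2;252;207;32m🬎[38;2;5;2;12m[48;2;252;207;32m🬎[38;2;5;2;12m[48;2;252;207;32m🬎[38;2;5;2;12m[48;2;252;207;32m🬎[38;2;5;2;12m[48;2;252;207;32m🬎[0m
[38;2;4;2;10m[48;2;5;2;11m🬎[38;2;4;2;10m[48;2;5;2;11m🬎[38;2;7;2;16m[48;2;34;7;60m🬕[38;2;254;236;44m[48;2;65;16;66m🬂[38;2;254;249;49m[48;2;8;2;17m🬂[38;2;254;249;49m[48;2;8;2;17m🬂[38;2;254;249;49m[48;2;8;2;16m🬂[38;2;254;249;49m[48;2;8;2;17m🬂[38;2;254;249;49m[48;2;8;2;17m🬂[38;2;254;249;49m[48;2;8;2;17m🬂[0m
[38;2;28;6;51m[48;2;253;212;34m🬰[38;2;28;6;51m[48;2;253;212;34m🬰[38;2;73;18;68m[48;2;253;212;34m🬰[38;2;253;222;38m[48;2;203;59;74m🬬[38;2;254;231;42m[48;2;253;215;35m🬂[38;2;254;231;42m[48;2;253;215;35m🬂[38;2;254;231;42m[48;2;253;215;35m🬂[38;2;254;231;42m[48;2;253;215;35m🬂[38;2;254;231;42m[48;2;253;215;35m🬂[38;2;254;231;42m[48;2;253;215;35m🬂[0m
</frame>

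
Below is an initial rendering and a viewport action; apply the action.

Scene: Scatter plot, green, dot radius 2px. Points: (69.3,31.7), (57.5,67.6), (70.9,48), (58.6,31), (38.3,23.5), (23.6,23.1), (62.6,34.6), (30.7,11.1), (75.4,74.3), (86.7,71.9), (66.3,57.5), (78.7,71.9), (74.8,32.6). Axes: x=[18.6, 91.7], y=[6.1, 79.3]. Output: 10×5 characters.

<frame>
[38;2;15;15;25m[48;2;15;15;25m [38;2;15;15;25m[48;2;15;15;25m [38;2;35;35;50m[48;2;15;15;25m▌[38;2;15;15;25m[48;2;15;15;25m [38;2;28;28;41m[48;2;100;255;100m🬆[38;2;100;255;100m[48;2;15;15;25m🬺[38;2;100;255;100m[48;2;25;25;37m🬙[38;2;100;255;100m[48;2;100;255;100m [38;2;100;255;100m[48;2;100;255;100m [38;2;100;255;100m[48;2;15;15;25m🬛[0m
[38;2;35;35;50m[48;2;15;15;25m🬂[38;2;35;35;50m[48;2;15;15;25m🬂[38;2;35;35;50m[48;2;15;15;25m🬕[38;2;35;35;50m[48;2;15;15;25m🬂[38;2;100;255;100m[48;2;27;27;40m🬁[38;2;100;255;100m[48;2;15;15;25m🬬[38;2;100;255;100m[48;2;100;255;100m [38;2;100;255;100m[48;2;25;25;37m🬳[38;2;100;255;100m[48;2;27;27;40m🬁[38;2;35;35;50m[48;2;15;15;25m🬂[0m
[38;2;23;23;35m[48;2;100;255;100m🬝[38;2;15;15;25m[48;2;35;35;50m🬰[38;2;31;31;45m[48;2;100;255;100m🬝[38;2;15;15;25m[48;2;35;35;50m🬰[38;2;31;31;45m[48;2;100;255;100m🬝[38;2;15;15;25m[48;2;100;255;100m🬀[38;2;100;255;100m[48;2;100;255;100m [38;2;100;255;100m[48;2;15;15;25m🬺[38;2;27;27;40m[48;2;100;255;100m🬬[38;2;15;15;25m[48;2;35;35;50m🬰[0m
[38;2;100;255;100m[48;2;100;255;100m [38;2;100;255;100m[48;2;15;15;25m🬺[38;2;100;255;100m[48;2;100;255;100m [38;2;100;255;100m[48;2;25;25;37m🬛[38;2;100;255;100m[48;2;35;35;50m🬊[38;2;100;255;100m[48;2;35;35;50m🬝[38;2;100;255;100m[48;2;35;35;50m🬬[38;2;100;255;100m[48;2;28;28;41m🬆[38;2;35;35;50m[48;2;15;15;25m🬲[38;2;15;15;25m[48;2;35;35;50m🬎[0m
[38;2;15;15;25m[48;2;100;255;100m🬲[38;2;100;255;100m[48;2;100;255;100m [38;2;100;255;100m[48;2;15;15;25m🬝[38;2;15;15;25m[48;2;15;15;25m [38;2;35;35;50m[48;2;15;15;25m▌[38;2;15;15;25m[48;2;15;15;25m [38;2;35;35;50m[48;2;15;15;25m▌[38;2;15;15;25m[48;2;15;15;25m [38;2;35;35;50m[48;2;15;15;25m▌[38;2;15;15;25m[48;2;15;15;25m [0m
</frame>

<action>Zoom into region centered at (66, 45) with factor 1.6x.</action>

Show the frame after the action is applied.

<frame>
[38;2;15;15;25m[48;2;15;15;25m [38;2;15;15;25m[48;2;100;255;100m🬺[38;2;100;255;100m[48;2;35;35;50m🬬[38;2;100;255;100m[48;2;15;15;25m🬆[38;2;28;28;41m[48;2;100;255;100m🬆[38;2;15;15;25m[48;2;100;255;100m🬬[38;2;35;35;50m[48;2;15;15;25m▌[38;2;15;15;25m[48;2;15;15;25m [38;2;35;35;50m[48;2;15;15;25m▌[38;2;15;15;25m[48;2;15;15;25m [0m
[38;2;35;35;50m[48;2;15;15;25m🬂[38;2;35;35;50m[48;2;15;15;25m🬂[38;2;35;35;50m[48;2;15;15;25m🬕[38;2;100;255;100m[48;2;19;19;30m🬁[38;2;100;255;100m[48;2;35;35;50m🬬[38;2;100;255;100m[48;2;100;255;100m [38;2;27;27;40m[48;2;100;255;100m🬬[38;2;35;35;50m[48;2;15;15;25m🬂[38;2;35;35;50m[48;2;15;15;25m🬕[38;2;35;35;50m[48;2;15;15;25m🬂[0m
[38;2;15;15;25m[48;2;35;35;50m🬰[38;2;15;15;25m[48;2;35;35;50m🬰[38;2;35;35;50m[48;2;15;15;25m🬛[38;2;15;15;25m[48;2;35;35;50m🬰[38;2;100;255;100m[48;2;30;30;43m🬑[38;2;100;255;100m[48;2;15;15;25m🬬[38;2;100;255;100m[48;2;35;35;50m🬥[38;2;15;15;25m[48;2;35;35;50m🬰[38;2;35;35;50m[48;2;15;15;25m🬛[38;2;15;15;25m[48;2;35;35;50m🬰[0m
[38;2;15;15;25m[48;2;35;35;50m🬎[38;2;15;15;25m[48;2;35;35;50m🬎[38;2;28;28;41m[48;2;100;255;100m🬆[38;2;100;255;100m[48;2;100;255;100m [38;2;100;255;100m[48;2;100;255;100m [38;2;100;255;100m[48;2;15;15;25m🬺[38;2;100;255;100m[48;2;100;255;100m [38;2;100;255;100m[48;2;25;25;37m🬛[38;2;35;35;50m[48;2;15;15;25m🬲[38;2;15;15;25m[48;2;35;35;50m🬎[0m
[38;2;15;15;25m[48;2;15;15;25m [38;2;15;15;25m[48;2;15;15;25m [38;2;100;255;100m[48;2;27;27;40m🬁[38;2;100;255;100m[48;2;15;15;25m🬆[38;2;100;255;100m[48;2;25;25;37m🬂[38;2;100;255;100m[48;2;15;15;25m🬆[38;2;100;255;100m[48;2;27;27;40m🬁[38;2;15;15;25m[48;2;15;15;25m [38;2;35;35;50m[48;2;15;15;25m▌[38;2;15;15;25m[48;2;15;15;25m [0m
</frame>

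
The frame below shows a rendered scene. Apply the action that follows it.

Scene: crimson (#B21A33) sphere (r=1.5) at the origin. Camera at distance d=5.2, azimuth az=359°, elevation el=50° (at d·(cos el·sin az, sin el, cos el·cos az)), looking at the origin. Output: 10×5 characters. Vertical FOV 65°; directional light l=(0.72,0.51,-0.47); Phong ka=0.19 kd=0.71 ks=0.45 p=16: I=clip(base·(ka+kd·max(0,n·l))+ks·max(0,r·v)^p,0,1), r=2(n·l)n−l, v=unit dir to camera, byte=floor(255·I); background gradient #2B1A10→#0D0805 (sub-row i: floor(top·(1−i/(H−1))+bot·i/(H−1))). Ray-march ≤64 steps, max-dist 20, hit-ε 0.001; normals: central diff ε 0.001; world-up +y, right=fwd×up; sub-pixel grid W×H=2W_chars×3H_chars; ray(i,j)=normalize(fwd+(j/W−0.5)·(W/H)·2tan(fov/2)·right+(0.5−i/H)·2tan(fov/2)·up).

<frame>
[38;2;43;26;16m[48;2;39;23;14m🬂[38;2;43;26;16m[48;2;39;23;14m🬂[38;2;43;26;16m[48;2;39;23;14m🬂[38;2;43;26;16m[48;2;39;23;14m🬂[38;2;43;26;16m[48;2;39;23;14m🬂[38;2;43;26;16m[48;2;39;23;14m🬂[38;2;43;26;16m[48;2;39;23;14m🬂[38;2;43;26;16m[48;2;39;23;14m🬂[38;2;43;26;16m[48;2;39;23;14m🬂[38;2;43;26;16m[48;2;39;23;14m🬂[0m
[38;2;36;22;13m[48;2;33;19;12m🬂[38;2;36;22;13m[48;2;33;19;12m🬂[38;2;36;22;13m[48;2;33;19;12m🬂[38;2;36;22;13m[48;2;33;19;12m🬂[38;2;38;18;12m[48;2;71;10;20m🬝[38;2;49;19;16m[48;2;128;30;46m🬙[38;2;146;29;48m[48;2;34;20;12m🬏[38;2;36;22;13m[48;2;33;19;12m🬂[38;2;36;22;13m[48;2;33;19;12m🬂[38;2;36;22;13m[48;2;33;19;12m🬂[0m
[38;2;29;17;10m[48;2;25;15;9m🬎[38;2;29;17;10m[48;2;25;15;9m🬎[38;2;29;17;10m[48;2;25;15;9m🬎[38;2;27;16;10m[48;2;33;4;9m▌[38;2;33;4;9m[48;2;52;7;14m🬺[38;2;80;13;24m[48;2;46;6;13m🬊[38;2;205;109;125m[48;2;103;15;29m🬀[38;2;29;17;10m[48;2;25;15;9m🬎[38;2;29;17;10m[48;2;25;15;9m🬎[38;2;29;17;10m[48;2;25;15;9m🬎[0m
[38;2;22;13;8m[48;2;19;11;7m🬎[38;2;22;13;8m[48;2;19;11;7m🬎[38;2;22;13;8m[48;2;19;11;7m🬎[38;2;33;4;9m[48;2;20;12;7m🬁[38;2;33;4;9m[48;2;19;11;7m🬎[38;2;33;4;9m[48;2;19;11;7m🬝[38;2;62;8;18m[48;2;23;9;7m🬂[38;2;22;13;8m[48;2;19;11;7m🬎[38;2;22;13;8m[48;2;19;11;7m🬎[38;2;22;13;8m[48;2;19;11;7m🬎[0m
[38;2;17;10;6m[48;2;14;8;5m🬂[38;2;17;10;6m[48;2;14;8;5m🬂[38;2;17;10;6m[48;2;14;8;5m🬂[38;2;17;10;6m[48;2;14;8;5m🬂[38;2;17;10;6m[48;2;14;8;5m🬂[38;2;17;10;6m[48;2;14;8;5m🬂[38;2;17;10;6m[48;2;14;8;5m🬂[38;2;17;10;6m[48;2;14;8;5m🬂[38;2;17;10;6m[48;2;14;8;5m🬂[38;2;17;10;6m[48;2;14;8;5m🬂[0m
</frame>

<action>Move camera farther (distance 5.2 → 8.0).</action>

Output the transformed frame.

<frame>
[38;2;43;26;16m[48;2;39;23;14m🬂[38;2;43;26;16m[48;2;39;23;14m🬂[38;2;43;26;16m[48;2;39;23;14m🬂[38;2;43;26;16m[48;2;39;23;14m🬂[38;2;43;26;16m[48;2;39;23;14m🬂[38;2;43;26;16m[48;2;39;23;14m🬂[38;2;43;26;16m[48;2;39;23;14m🬂[38;2;43;26;16m[48;2;39;23;14m🬂[38;2;43;26;16m[48;2;39;23;14m🬂[38;2;43;26;16m[48;2;39;23;14m🬂[0m
[38;2;36;22;13m[48;2;33;19;12m🬂[38;2;36;22;13m[48;2;33;19;12m🬂[38;2;36;22;13m[48;2;33;19;12m🬂[38;2;36;22;13m[48;2;33;19;12m🬂[38;2;36;22;13m[48;2;33;19;12m🬂[38;2;36;22;13m[48;2;33;19;12m🬂[38;2;36;22;13m[48;2;33;19;12m🬂[38;2;36;22;13m[48;2;33;19;12m🬂[38;2;36;22;13m[48;2;33;19;12m🬂[38;2;36;22;13m[48;2;33;19;12m🬂[0m
[38;2;29;17;10m[48;2;25;15;9m🬎[38;2;29;17;10m[48;2;25;15;9m🬎[38;2;29;17;10m[48;2;25;15;9m🬎[38;2;29;17;10m[48;2;25;15;9m🬎[38;2;32;6;9m[48;2;57;8;16m🬺[38;2;179;69;87m[48;2;68;10;20m🬁[38;2;112;16;32m[48;2;28;17;10m🬓[38;2;29;17;10m[48;2;25;15;9m🬎[38;2;29;17;10m[48;2;25;15;9m🬎[38;2;29;17;10m[48;2;25;15;9m🬎[0m
[38;2;22;13;8m[48;2;19;11;7m🬎[38;2;22;13;8m[48;2;19;11;7m🬎[38;2;22;13;8m[48;2;19;11;7m🬎[38;2;22;13;8m[48;2;19;11;7m🬎[38;2;33;4;9m[48;2;20;12;7m🬁[38;2;33;4;9m[48;2;20;12;7m🬂[38;2;22;13;8m[48;2;19;11;7m🬎[38;2;22;13;8m[48;2;19;11;7m🬎[38;2;22;13;8m[48;2;19;11;7m🬎[38;2;22;13;8m[48;2;19;11;7m🬎[0m
[38;2;17;10;6m[48;2;14;8;5m🬂[38;2;17;10;6m[48;2;14;8;5m🬂[38;2;17;10;6m[48;2;14;8;5m🬂[38;2;17;10;6m[48;2;14;8;5m🬂[38;2;17;10;6m[48;2;14;8;5m🬂[38;2;17;10;6m[48;2;14;8;5m🬂[38;2;17;10;6m[48;2;14;8;5m🬂[38;2;17;10;6m[48;2;14;8;5m🬂[38;2;17;10;6m[48;2;14;8;5m🬂[38;2;17;10;6m[48;2;14;8;5m🬂[0m
</frame>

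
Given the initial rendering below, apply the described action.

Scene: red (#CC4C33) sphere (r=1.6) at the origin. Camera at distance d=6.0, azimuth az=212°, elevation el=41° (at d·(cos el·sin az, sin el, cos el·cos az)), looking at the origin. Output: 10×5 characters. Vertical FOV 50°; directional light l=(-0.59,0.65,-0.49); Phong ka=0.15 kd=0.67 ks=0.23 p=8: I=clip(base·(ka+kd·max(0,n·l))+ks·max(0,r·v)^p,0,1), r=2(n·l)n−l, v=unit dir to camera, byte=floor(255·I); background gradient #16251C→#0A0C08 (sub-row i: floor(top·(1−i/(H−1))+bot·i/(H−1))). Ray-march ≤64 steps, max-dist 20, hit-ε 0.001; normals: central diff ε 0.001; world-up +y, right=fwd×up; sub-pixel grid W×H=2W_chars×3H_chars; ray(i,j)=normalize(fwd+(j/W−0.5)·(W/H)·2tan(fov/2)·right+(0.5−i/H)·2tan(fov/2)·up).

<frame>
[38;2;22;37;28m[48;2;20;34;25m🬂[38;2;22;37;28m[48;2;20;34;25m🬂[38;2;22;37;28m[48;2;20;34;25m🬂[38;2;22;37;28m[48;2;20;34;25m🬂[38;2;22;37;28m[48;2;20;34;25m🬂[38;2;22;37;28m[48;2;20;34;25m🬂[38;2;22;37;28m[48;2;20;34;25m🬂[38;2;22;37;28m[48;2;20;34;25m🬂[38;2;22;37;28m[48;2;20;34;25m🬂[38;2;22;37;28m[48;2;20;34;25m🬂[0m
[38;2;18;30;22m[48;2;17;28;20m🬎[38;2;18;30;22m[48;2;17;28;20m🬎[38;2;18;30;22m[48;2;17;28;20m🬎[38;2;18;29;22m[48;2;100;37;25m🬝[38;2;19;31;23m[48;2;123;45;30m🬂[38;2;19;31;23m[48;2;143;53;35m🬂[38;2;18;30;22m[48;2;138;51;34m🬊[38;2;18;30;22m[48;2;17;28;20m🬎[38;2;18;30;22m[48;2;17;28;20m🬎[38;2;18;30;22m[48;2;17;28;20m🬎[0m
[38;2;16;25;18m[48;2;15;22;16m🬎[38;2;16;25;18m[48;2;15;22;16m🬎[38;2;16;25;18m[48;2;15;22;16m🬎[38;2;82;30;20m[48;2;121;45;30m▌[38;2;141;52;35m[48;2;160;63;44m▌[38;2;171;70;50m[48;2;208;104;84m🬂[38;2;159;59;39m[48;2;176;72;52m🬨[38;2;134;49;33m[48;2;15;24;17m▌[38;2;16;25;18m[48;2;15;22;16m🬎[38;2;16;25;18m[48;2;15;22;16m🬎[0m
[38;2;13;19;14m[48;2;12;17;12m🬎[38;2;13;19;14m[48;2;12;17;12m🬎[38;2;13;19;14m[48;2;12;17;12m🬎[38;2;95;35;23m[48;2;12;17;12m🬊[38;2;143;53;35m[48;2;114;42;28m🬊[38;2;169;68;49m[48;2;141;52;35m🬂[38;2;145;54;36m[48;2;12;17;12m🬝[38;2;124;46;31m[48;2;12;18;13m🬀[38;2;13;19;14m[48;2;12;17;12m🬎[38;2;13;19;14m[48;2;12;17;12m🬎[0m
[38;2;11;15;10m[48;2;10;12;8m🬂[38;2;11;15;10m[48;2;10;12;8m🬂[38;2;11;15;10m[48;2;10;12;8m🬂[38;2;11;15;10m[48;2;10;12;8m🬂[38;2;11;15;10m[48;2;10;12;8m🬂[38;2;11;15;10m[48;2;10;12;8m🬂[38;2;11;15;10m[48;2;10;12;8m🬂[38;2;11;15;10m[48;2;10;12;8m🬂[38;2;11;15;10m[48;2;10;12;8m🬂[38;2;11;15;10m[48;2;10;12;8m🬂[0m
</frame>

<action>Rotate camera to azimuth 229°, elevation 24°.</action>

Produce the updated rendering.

<frame>
[38;2;22;37;28m[48;2;20;34;25m🬂[38;2;22;37;28m[48;2;20;34;25m🬂[38;2;22;37;28m[48;2;20;34;25m🬂[38;2;22;37;28m[48;2;20;34;25m🬂[38;2;22;37;28m[48;2;20;34;25m🬂[38;2;22;37;28m[48;2;20;34;25m🬂[38;2;22;37;28m[48;2;20;34;25m🬂[38;2;22;37;28m[48;2;20;34;25m🬂[38;2;22;37;28m[48;2;20;34;25m🬂[38;2;22;37;28m[48;2;20;34;25m🬂[0m
[38;2;18;30;22m[48;2;17;28;20m🬎[38;2;18;30;22m[48;2;17;28;20m🬎[38;2;18;30;22m[48;2;17;28;20m🬎[38;2;18;29;22m[48;2;135;50;33m🬝[38;2;19;31;23m[48;2;151;56;37m🬂[38;2;19;31;23m[48;2;160;60;40m🬂[38;2;18;30;22m[48;2;144;53;35m🬊[38;2;18;30;22m[48;2;17;28;20m🬎[38;2;18;30;22m[48;2;17;28;20m🬎[38;2;18;30;22m[48;2;17;28;20m🬎[0m
[38;2;16;25;18m[48;2;15;22;16m🬎[38;2;16;25;18m[48;2;15;22;16m🬎[38;2;16;25;18m[48;2;15;22;16m🬎[38;2;140;52;34m[48;2;109;40;26m▐[38;2;186;84;63m[48;2;158;60;41m🬉[38;2;215;111;90m[48;2;182;81;61m🬄[38;2;157;59;40m[48;2;143;53;35m▌[38;2;113;41;27m[48;2;15;24;17m▌[38;2;16;25;18m[48;2;15;22;16m🬎[38;2;16;25;18m[48;2;15;22;16m🬎[0m
[38;2;13;19;14m[48;2;12;17;12m🬎[38;2;13;19;14m[48;2;12;17;12m🬎[38;2;13;19;14m[48;2;12;17;12m🬎[38;2;101;37;25m[48;2;12;17;12m🬊[38;2;132;49;32m[48;2;93;34;23m🬎[38;2;138;51;34m[48;2;103;38;25m🬎[38;2;114;42;28m[48;2;12;17;12m🬝[38;2;88;32;22m[48;2;12;18;13m🬀[38;2;13;19;14m[48;2;12;17;12m🬎[38;2;13;19;14m[48;2;12;17;12m🬎[0m
[38;2;11;15;10m[48;2;10;12;8m🬂[38;2;11;15;10m[48;2;10;12;8m🬂[38;2;11;15;10m[48;2;10;12;8m🬂[38;2;11;15;10m[48;2;10;12;8m🬂[38;2;11;15;10m[48;2;10;12;8m🬂[38;2;11;15;10m[48;2;10;12;8m🬂[38;2;11;15;10m[48;2;10;12;8m🬂[38;2;11;15;10m[48;2;10;12;8m🬂[38;2;11;15;10m[48;2;10;12;8m🬂[38;2;11;15;10m[48;2;10;12;8m🬂[0m
</frame>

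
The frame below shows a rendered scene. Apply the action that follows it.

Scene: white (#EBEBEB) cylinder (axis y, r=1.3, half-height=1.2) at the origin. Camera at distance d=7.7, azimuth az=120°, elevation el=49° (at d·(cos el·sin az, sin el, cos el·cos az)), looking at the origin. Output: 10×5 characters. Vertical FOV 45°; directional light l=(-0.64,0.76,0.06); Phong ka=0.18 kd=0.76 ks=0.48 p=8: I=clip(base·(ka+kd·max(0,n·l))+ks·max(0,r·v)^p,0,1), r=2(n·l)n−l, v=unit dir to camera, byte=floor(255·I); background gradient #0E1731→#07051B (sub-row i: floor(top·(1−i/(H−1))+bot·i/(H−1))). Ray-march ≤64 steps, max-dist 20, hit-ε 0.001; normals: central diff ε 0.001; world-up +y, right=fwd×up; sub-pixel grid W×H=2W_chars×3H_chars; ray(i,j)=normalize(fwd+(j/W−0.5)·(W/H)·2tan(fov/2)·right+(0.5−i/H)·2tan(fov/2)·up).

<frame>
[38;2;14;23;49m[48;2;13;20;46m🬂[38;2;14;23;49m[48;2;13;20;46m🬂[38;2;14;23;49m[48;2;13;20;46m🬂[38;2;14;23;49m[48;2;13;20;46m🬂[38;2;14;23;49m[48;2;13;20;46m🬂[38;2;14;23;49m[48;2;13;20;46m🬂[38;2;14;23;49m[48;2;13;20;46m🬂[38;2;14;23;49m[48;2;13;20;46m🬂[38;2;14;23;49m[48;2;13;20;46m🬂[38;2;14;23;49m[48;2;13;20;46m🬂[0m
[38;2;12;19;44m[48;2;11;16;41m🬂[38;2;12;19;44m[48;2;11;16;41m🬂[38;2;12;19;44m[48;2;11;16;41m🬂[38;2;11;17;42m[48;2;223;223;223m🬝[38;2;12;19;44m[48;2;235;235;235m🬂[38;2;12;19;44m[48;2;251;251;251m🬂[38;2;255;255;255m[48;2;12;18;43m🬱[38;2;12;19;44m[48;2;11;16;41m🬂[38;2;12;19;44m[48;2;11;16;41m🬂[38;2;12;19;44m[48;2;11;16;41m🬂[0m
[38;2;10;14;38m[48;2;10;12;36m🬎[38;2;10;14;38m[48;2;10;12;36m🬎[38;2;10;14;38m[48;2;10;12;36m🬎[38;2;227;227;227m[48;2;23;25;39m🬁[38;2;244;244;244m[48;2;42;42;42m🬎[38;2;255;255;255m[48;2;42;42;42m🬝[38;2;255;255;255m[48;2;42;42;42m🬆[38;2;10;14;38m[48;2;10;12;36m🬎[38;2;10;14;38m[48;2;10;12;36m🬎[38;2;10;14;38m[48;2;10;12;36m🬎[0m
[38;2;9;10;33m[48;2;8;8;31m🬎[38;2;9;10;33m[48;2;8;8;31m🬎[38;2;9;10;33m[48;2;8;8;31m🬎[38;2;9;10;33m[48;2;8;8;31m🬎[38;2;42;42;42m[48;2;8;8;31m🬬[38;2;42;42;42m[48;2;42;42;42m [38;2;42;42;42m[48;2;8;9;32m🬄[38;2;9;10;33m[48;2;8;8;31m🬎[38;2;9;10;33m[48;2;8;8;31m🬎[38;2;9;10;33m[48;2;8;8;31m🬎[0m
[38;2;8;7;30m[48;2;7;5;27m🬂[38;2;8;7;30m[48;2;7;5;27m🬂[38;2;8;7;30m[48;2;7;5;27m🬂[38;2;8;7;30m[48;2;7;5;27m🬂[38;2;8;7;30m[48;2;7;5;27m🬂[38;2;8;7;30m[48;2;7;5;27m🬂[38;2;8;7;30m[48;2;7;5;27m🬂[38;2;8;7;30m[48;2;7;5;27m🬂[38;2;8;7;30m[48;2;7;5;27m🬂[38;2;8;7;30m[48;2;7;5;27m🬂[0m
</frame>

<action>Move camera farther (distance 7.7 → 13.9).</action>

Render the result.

<frame>
[38;2;14;23;49m[48;2;13;20;46m🬂[38;2;14;23;49m[48;2;13;20;46m🬂[38;2;14;23;49m[48;2;13;20;46m🬂[38;2;14;23;49m[48;2;13;20;46m🬂[38;2;14;23;49m[48;2;13;20;46m🬂[38;2;14;23;49m[48;2;13;20;46m🬂[38;2;14;23;49m[48;2;13;20;46m🬂[38;2;14;23;49m[48;2;13;20;46m🬂[38;2;14;23;49m[48;2;13;20;46m🬂[38;2;14;23;49m[48;2;13;20;46m🬂[0m
[38;2;12;19;44m[48;2;11;16;41m🬂[38;2;12;19;44m[48;2;11;16;41m🬂[38;2;12;19;44m[48;2;11;16;41m🬂[38;2;12;19;44m[48;2;11;16;41m🬂[38;2;12;19;44m[48;2;11;16;41m🬂[38;2;12;19;44m[48;2;11;16;41m🬂[38;2;12;19;44m[48;2;11;16;41m🬂[38;2;12;19;44m[48;2;11;16;41m🬂[38;2;12;19;44m[48;2;11;16;41m🬂[38;2;12;19;44m[48;2;11;16;41m🬂[0m
[38;2;10;14;38m[48;2;10;12;36m🬎[38;2;10;14;38m[48;2;10;12;36m🬎[38;2;10;14;38m[48;2;10;12;36m🬎[38;2;10;14;38m[48;2;10;12;36m🬎[38;2;249;249;249m[48;2;18;20;38m🬉[38;2;255;255;255m[48;2;42;42;42m🬎[38;2;10;14;38m[48;2;10;12;36m🬎[38;2;10;14;38m[48;2;10;12;36m🬎[38;2;10;14;38m[48;2;10;12;36m🬎[38;2;10;14;38m[48;2;10;12;36m🬎[0m
[38;2;9;10;33m[48;2;8;8;31m🬎[38;2;9;10;33m[48;2;8;8;31m🬎[38;2;9;10;33m[48;2;8;8;31m🬎[38;2;9;10;33m[48;2;8;8;31m🬎[38;2;42;42;42m[48;2;8;9;32m🬁[38;2;42;42;42m[48;2;8;9;32m🬂[38;2;9;10;33m[48;2;8;8;31m🬎[38;2;9;10;33m[48;2;8;8;31m🬎[38;2;9;10;33m[48;2;8;8;31m🬎[38;2;9;10;33m[48;2;8;8;31m🬎[0m
[38;2;8;7;30m[48;2;7;5;27m🬂[38;2;8;7;30m[48;2;7;5;27m🬂[38;2;8;7;30m[48;2;7;5;27m🬂[38;2;8;7;30m[48;2;7;5;27m🬂[38;2;8;7;30m[48;2;7;5;27m🬂[38;2;8;7;30m[48;2;7;5;27m🬂[38;2;8;7;30m[48;2;7;5;27m🬂[38;2;8;7;30m[48;2;7;5;27m🬂[38;2;8;7;30m[48;2;7;5;27m🬂[38;2;8;7;30m[48;2;7;5;27m🬂[0m
</frame>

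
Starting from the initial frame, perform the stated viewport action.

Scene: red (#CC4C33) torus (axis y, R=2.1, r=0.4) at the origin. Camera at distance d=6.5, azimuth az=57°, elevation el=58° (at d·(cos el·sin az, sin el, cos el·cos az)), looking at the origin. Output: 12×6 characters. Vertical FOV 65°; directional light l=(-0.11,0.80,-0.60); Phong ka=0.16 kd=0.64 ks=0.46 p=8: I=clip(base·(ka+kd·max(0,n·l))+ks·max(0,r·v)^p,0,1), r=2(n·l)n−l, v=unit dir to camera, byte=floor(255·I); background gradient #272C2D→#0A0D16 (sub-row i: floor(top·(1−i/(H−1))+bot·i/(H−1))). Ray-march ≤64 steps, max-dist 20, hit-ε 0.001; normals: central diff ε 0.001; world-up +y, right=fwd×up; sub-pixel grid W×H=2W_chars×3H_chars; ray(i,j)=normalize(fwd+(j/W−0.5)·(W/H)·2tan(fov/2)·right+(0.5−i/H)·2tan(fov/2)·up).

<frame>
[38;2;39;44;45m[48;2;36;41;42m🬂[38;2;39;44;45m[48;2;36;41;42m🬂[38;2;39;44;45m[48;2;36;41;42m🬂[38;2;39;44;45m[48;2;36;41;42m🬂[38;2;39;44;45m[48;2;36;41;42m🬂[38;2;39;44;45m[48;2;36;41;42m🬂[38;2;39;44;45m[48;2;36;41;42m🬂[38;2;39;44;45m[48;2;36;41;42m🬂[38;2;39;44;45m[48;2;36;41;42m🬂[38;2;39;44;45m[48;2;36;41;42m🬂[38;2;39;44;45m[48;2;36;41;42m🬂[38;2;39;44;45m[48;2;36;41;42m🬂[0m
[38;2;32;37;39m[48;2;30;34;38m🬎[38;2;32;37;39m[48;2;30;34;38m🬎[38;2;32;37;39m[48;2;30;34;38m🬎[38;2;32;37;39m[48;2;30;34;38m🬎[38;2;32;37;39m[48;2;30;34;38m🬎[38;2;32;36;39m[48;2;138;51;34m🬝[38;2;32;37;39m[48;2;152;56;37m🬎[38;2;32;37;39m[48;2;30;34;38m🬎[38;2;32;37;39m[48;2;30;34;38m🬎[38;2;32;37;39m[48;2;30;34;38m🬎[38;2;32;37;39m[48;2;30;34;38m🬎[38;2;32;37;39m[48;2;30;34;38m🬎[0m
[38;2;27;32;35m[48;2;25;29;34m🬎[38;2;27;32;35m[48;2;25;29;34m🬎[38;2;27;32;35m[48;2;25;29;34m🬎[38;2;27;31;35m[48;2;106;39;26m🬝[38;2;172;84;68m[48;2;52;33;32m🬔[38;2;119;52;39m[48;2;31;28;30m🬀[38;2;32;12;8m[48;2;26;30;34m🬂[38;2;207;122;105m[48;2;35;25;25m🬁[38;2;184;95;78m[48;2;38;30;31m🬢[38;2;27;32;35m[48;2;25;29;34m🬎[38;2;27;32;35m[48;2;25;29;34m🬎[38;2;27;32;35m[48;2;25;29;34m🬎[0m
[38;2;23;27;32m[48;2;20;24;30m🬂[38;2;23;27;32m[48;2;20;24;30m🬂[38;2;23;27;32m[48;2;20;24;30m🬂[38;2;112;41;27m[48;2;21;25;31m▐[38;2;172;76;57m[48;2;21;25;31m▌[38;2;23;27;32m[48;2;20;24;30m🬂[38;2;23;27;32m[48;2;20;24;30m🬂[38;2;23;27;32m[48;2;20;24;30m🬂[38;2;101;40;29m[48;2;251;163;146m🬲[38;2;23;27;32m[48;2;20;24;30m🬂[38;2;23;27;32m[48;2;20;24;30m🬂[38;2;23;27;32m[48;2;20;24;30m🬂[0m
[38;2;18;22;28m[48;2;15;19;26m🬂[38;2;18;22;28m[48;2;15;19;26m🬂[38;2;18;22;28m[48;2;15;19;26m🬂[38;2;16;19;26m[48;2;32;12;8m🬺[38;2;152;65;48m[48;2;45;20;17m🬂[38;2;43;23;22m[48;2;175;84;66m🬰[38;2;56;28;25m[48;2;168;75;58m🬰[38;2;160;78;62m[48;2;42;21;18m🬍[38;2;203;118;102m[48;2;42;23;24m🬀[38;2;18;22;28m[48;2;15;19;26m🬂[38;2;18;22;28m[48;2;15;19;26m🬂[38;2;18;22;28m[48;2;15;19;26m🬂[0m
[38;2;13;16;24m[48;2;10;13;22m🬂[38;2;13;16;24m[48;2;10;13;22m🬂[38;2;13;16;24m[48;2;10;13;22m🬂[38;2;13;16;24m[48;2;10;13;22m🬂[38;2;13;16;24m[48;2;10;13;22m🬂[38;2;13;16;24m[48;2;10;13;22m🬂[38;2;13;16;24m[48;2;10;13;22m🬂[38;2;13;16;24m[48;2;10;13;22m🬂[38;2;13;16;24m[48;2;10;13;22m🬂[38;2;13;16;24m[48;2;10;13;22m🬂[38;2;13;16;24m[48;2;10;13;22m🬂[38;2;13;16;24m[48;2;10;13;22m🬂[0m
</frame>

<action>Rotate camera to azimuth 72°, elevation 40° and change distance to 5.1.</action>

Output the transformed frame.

<frame>
[38;2;39;44;45m[48;2;36;41;42m🬂[38;2;39;44;45m[48;2;36;41;42m🬂[38;2;39;44;45m[48;2;36;41;42m🬂[38;2;39;44;45m[48;2;36;41;42m🬂[38;2;39;44;45m[48;2;36;41;42m🬂[38;2;39;44;45m[48;2;36;41;42m🬂[38;2;39;44;45m[48;2;36;41;42m🬂[38;2;39;44;45m[48;2;36;41;42m🬂[38;2;39;44;45m[48;2;36;41;42m🬂[38;2;39;44;45m[48;2;36;41;42m🬂[38;2;39;44;45m[48;2;36;41;42m🬂[38;2;39;44;45m[48;2;36;41;42m🬂[0m
[38;2;32;37;39m[48;2;30;34;38m🬎[38;2;32;37;39m[48;2;30;34;38m🬎[38;2;32;37;39m[48;2;30;34;38m🬎[38;2;32;37;39m[48;2;30;34;38m🬎[38;2;32;37;39m[48;2;30;34;38m🬎[38;2;32;37;39m[48;2;30;34;38m🬎[38;2;32;37;39m[48;2;30;34;38m🬎[38;2;32;37;39m[48;2;30;34;38m🬎[38;2;32;37;39m[48;2;30;34;38m🬎[38;2;32;37;39m[48;2;30;34;38m🬎[38;2;32;37;39m[48;2;30;34;38m🬎[38;2;32;37;39m[48;2;30;34;38m🬎[0m
[38;2;27;32;35m[48;2;25;29;34m🬎[38;2;27;32;35m[48;2;25;29;34m🬎[38;2;27;32;35m[48;2;25;29;34m🬎[38;2;27;32;35m[48;2;159;67;49m🬆[38;2;198;112;95m[48;2;55;31;27m🬅[38;2;179;106;92m[48;2;41;23;22m🬀[38;2;65;24;16m[48;2;28;20;21m🬂[38;2;134;62;49m[48;2;38;22;20m🬁[38;2;149;71;56m[48;2;38;23;21m🬇[38;2;167;83;67m[48;2;27;31;35m🬏[38;2;27;32;35m[48;2;25;29;34m🬎[38;2;27;32;35m[48;2;25;29;34m🬎[0m
[38;2;23;27;32m[48;2;20;24;30m🬂[38;2;23;27;32m[48;2;20;24;30m🬂[38;2;87;32;21m[48;2;21;25;31m▐[38;2;161;62;43m[48;2;140;52;35m🬣[38;2;23;27;32m[48;2;20;24;30m🬂[38;2;23;27;32m[48;2;20;24;30m🬂[38;2;23;27;32m[48;2;20;24;30m🬂[38;2;23;27;32m[48;2;20;24;30m🬂[38;2;25;19;21m[48;2;103;38;25m🬝[38;2;139;57;41m[48;2;189;99;82m🬥[38;2;23;27;32m[48;2;20;24;30m🬂[38;2;23;27;32m[48;2;20;24;30m🬂[0m
[38;2;18;22;28m[48;2;15;19;26m🬂[38;2;18;22;28m[48;2;15;19;26m🬂[38;2;16;19;26m[48;2;34;12;8m🬺[38;2;113;42;28m[48;2;42;15;10m🬊[38;2;131;49;34m[48;2;47;25;23m🬪[38;2;18;22;28m[48;2;134;51;35m🬂[38;2;18;22;28m[48;2;145;62;45m🬂[38;2;18;22;28m[48;2;153;72;56m🬂[38;2;210;127;110m[48;2;110;41;28m🬍[38;2;228;142;125m[48;2;64;29;25m🬀[38;2;18;22;28m[48;2;15;19;26m🬂[38;2;18;22;28m[48;2;15;19;26m🬂[0m
[38;2;13;16;24m[48;2;10;13;22m🬂[38;2;13;16;24m[48;2;10;13;22m🬂[38;2;13;16;24m[48;2;10;13;22m🬂[38;2;13;16;24m[48;2;10;13;22m🬂[38;2;36;13;9m[48;2;10;13;22m🬂[38;2;66;24;16m[48;2;21;12;15m🬂[38;2;81;29;20m[48;2;21;12;15m🬂[38;2;76;28;19m[48;2;15;13;18m🬂[38;2;57;21;14m[48;2;11;14;22m🬀[38;2;13;16;24m[48;2;10;13;22m🬂[38;2;13;16;24m[48;2;10;13;22m🬂[38;2;13;16;24m[48;2;10;13;22m🬂[0m
</frame>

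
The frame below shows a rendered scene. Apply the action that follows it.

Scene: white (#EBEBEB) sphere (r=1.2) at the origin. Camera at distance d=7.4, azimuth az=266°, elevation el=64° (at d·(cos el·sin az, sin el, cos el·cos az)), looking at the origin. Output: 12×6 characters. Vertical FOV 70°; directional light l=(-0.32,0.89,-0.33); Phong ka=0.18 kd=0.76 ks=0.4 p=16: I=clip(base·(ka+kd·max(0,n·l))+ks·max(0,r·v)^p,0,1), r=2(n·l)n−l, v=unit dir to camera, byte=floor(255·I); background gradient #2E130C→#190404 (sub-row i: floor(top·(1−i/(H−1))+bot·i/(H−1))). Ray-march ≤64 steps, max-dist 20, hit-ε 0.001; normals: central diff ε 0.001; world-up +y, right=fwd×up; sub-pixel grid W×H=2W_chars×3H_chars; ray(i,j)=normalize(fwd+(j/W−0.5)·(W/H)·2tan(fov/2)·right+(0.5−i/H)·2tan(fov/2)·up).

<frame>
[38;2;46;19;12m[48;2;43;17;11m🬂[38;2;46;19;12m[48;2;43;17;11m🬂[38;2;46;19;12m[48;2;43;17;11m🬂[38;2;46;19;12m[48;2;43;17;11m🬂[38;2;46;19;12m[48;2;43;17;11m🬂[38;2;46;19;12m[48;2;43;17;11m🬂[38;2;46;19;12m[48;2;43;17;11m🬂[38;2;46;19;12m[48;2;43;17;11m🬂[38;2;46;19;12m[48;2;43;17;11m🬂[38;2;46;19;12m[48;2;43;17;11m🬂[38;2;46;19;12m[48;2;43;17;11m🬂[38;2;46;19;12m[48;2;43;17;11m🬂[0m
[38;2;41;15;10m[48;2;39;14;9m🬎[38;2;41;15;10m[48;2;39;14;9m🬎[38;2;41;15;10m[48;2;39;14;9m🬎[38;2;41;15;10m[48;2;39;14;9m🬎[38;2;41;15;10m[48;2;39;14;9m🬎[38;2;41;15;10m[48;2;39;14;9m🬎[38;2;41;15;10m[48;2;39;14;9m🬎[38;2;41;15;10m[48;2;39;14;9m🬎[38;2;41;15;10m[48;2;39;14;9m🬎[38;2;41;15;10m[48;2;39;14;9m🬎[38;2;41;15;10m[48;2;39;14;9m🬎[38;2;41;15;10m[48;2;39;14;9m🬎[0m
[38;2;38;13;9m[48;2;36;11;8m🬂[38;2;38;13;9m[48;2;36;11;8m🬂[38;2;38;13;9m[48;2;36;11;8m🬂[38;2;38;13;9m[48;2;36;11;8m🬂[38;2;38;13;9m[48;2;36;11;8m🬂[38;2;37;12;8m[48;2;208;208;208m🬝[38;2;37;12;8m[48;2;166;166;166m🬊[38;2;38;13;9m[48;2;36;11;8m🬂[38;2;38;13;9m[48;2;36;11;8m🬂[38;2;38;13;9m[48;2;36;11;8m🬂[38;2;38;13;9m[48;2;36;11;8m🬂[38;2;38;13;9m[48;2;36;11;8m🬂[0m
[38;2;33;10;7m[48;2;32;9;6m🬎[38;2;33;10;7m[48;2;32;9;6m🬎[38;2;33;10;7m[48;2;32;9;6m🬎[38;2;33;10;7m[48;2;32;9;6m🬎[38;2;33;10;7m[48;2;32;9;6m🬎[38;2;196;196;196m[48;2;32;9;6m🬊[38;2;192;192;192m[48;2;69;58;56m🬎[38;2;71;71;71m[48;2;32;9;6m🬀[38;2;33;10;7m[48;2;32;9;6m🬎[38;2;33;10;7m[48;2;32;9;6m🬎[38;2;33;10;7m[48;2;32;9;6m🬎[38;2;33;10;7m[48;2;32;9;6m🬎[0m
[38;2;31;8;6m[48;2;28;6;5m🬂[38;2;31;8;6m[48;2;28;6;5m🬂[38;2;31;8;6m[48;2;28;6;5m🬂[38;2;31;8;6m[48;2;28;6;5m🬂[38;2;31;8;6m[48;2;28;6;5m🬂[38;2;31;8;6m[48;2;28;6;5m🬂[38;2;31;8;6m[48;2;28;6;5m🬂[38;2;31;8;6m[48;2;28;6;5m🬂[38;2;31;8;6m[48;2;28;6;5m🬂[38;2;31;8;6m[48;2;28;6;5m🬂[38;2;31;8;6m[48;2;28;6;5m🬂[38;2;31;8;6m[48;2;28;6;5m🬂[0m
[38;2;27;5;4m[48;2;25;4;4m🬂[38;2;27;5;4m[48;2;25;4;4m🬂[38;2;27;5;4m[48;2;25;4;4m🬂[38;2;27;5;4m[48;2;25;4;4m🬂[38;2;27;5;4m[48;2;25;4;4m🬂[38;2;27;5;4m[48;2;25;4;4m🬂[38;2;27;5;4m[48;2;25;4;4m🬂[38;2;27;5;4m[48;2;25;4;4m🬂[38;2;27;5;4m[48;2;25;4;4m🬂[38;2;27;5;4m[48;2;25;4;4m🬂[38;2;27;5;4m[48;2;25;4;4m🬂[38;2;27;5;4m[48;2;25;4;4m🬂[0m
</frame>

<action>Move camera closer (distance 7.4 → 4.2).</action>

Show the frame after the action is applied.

<frame>
[38;2;46;19;12m[48;2;43;17;11m🬂[38;2;46;19;12m[48;2;43;17;11m🬂[38;2;46;19;12m[48;2;43;17;11m🬂[38;2;46;19;12m[48;2;43;17;11m🬂[38;2;46;19;12m[48;2;43;17;11m🬂[38;2;46;19;12m[48;2;43;17;11m🬂[38;2;46;19;12m[48;2;43;17;11m🬂[38;2;46;19;12m[48;2;43;17;11m🬂[38;2;46;19;12m[48;2;43;17;11m🬂[38;2;46;19;12m[48;2;43;17;11m🬂[38;2;46;19;12m[48;2;43;17;11m🬂[38;2;46;19;12m[48;2;43;17;11m🬂[0m
[38;2;41;15;10m[48;2;39;14;9m🬎[38;2;41;15;10m[48;2;39;14;9m🬎[38;2;41;15;10m[48;2;39;14;9m🬎[38;2;41;15;10m[48;2;39;14;9m🬎[38;2;41;15;10m[48;2;39;14;9m🬎[38;2;41;15;10m[48;2;39;14;9m🬎[38;2;41;15;10m[48;2;39;14;9m🬎[38;2;41;15;10m[48;2;39;14;9m🬎[38;2;41;15;10m[48;2;39;14;9m🬎[38;2;41;15;10m[48;2;39;14;9m🬎[38;2;41;15;10m[48;2;39;14;9m🬎[38;2;41;15;10m[48;2;39;14;9m🬎[0m
[38;2;38;13;9m[48;2;36;11;8m🬂[38;2;38;13;9m[48;2;36;11;8m🬂[38;2;38;13;9m[48;2;36;11;8m🬂[38;2;38;13;9m[48;2;36;11;8m🬂[38;2;37;12;8m[48;2;194;194;194m🬕[38;2;189;189;189m[48;2;223;223;223m🬆[38;2;178;178;178m[48;2;208;208;208m🬊[38;2;38;13;9m[48;2;140;140;140m🬁[38;2;38;13;9m[48;2;36;11;8m🬂[38;2;38;13;9m[48;2;36;11;8m🬂[38;2;38;13;9m[48;2;36;11;8m🬂[38;2;38;13;9m[48;2;36;11;8m🬂[0m
[38;2;33;10;7m[48;2;32;9;6m🬎[38;2;33;10;7m[48;2;32;9;6m🬎[38;2;33;10;7m[48;2;32;9;6m🬎[38;2;33;10;7m[48;2;32;9;6m🬎[38;2;191;191;191m[48;2;33;10;6m▐[38;2;255;255;255m[48;2;209;209;209m🬁[38;2;255;255;255m[48;2;193;193;193m🬀[38;2;157;157;157m[48;2;111;111;111m🬕[38;2;33;10;7m[48;2;32;9;6m🬎[38;2;33;10;7m[48;2;32;9;6m🬎[38;2;33;10;7m[48;2;32;9;6m🬎[38;2;33;10;7m[48;2;32;9;6m🬎[0m
[38;2;31;8;6m[48;2;28;6;5m🬂[38;2;31;8;6m[48;2;28;6;5m🬂[38;2;31;8;6m[48;2;28;6;5m🬂[38;2;31;8;6m[48;2;28;6;5m🬂[38;2;31;8;6m[48;2;28;6;5m🬂[38;2;160;160;160m[48;2;28;6;5m🬂[38;2;154;154;154m[48;2;28;6;5m🬂[38;2;104;104;104m[48;2;29;6;5m🬀[38;2;31;8;6m[48;2;28;6;5m🬂[38;2;31;8;6m[48;2;28;6;5m🬂[38;2;31;8;6m[48;2;28;6;5m🬂[38;2;31;8;6m[48;2;28;6;5m🬂[0m
[38;2;27;5;4m[48;2;25;4;4m🬂[38;2;27;5;4m[48;2;25;4;4m🬂[38;2;27;5;4m[48;2;25;4;4m🬂[38;2;27;5;4m[48;2;25;4;4m🬂[38;2;27;5;4m[48;2;25;4;4m🬂[38;2;27;5;4m[48;2;25;4;4m🬂[38;2;27;5;4m[48;2;25;4;4m🬂[38;2;27;5;4m[48;2;25;4;4m🬂[38;2;27;5;4m[48;2;25;4;4m🬂[38;2;27;5;4m[48;2;25;4;4m🬂[38;2;27;5;4m[48;2;25;4;4m🬂[38;2;27;5;4m[48;2;25;4;4m🬂[0m
</frame>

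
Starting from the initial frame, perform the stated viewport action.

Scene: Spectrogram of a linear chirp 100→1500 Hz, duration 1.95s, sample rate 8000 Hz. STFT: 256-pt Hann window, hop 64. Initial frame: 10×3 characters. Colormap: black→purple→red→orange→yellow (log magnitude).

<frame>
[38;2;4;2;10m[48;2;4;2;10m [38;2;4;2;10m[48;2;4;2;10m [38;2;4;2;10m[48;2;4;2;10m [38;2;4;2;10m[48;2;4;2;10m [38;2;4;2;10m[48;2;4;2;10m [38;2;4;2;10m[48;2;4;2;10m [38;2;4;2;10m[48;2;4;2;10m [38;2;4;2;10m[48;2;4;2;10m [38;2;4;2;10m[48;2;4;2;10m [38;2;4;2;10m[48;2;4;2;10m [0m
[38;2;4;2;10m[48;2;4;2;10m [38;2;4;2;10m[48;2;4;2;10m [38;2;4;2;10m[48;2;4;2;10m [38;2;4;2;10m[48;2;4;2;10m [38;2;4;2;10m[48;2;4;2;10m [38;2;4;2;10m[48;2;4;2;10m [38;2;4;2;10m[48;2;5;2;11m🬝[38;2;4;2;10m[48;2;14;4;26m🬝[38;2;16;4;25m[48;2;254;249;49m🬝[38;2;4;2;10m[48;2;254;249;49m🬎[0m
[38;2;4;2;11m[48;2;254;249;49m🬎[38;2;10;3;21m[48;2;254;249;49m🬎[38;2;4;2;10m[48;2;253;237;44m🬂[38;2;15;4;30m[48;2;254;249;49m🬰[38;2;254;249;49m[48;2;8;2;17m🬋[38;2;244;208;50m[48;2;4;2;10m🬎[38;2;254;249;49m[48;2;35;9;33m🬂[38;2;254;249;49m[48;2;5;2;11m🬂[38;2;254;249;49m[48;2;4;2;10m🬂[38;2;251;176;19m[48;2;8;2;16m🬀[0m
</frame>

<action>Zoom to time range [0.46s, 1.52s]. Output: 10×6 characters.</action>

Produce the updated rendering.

<frame>
[38;2;4;2;10m[48;2;4;2;10m [38;2;4;2;10m[48;2;4;2;10m [38;2;4;2;10m[48;2;4;2;10m [38;2;4;2;10m[48;2;4;2;10m [38;2;4;2;10m[48;2;4;2;10m [38;2;4;2;10m[48;2;4;2;10m [38;2;4;2;10m[48;2;4;2;10m [38;2;4;2;10m[48;2;4;2;10m [38;2;4;2;10m[48;2;4;2;10m [38;2;4;2;10m[48;2;4;2;10m [0m
[38;2;4;2;10m[48;2;4;2;10m [38;2;4;2;10m[48;2;4;2;10m [38;2;4;2;10m[48;2;4;2;10m [38;2;4;2;10m[48;2;4;2;10m [38;2;4;2;10m[48;2;4;2;10m [38;2;4;2;10m[48;2;4;2;10m [38;2;4;2;10m[48;2;4;2;10m [38;2;4;2;10m[48;2;4;2;10m [38;2;4;2;10m[48;2;4;2;10m [38;2;4;2;10m[48;2;4;2;10m [0m
[38;2;4;2;10m[48;2;4;2;10m [38;2;4;2;10m[48;2;4;2;10m [38;2;4;2;10m[48;2;4;2;10m [38;2;4;2;10m[48;2;4;2;10m [38;2;4;2;10m[48;2;4;2;10m [38;2;4;2;10m[48;2;4;2;10m [38;2;4;2;10m[48;2;4;2;10m [38;2;4;2;10m[48;2;4;2;10m [38;2;4;2;10m[48;2;4;2;10m [38;2;4;2;10m[48;2;4;2;10m [0m
[38;2;4;2;10m[48;2;4;2;10m [38;2;4;2;10m[48;2;4;2;10m [38;2;4;2;10m[48;2;4;2;10m [38;2;4;2;10m[48;2;4;2;10m [38;2;4;2;10m[48;2;4;2;10m [38;2;4;2;10m[48;2;4;2;10m [38;2;4;2;10m[48;2;4;2;10m [38;2;4;2;10m[48;2;4;2;11m🬎[38;2;4;2;10m[48;2;5;2;11m🬎[38;2;4;2;10m[48;2;9;3;19m🬝[0m
[38;2;4;2;10m[48;2;6;2;14m🬎[38;2;5;2;13m[48;2;25;6;45m🬝[38;2;16;4;26m[48;2;251;178;20m🬝[38;2;5;2;12m[48;2;254;249;49m🬎[38;2;11;3;22m[48;2;254;249;49m🬎[38;2;25;6;37m[48;2;253;225;39m🬆[38;2;7;2;15m[48;2;249;216;44m🬂[38;2;26;6;47m[48;2;254;249;49m🬰[38;2;253;232;42m[48;2;27;7;40m🬍[38;2;249;216;43m[48;2;5;2;12m🬎[0m
[38;2;252;224;39m[48;2;5;2;12m🬎[38;2;254;249;49m[48;2;23;6;37m🬂[38;2;254;249;49m[48;2;6;2;14m🬂[38;2;252;201;29m[48;2;4;2;11m🬂[38;2;50;11;88m[48;2;7;2;16m🬀[38;2;8;2;17m[48;2;4;2;10m🬂[38;2;5;2;12m[48;2;4;2;10m🬂[38;2;4;2;11m[48;2;4;2;10m🬂[38;2;4;2;10m[48;2;4;2;10m [38;2;4;2;10m[48;2;4;2;10m [0m
</frame>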